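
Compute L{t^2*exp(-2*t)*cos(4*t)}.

L{cos(4t)} = s/(s^2 + 16).
Multiplying by e^(-2t) shifts s → s + 2, so L{exp(-2*t)*cos(4*t)} = (s + 2)/((s + 2)^2 + 16).
Then apply L{t^2·g(t)} = (-1)^2 d^2/ds^2[G(s)] with G(s) = (s + 2)/((s + 2)^2 + 16):
differentiating 2 times and applying the sign gives 2*(s + 2)*(s^2 + 4*s - 44)/(s^2 + 4*s + 20)^3.

2*(s + 2)*(s^2 + 4*s - 44)/(s^2 + 4*s + 20)^3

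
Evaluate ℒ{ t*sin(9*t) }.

L{sin(9t)} = 9/(s^2 + 81).
Then apply L{t·g(t)} = -d/ds[G(s)] with G(s) = 9/(s^2 + 81):
differentiating 1 time and applying the sign gives 18*s/(s^2 + 81)^2.

18*s/(s^2 + 81)^2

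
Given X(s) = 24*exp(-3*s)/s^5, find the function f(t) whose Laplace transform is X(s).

f(t) = Heaviside(t - 3)*((t - 3)^4)

The factor e^(-3s) signals a time shift by c = 3 (second shifting theorem).
L{t^4} = 4!/s^5 = 24/s^5, so L^-1{24/s^5} = t^4.
Hence the inverse is u(t - 3) times that function evaluated at t - 3.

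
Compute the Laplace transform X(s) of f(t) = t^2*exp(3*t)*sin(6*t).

X(s) = 36*(s^2 - 6*s - 3)/(s^2 - 6*s + 45)^3

L{sin(6t)} = 6/(s^2 + 36).
Multiplying by e^(3t) shifts s → s - 3, so L{exp(3*t)*sin(6*t)} = 6/((s - 3)^2 + 36).
Then apply L{t^2·g(t)} = (-1)^2 d^2/ds^2[G(s)] with G(s) = 6/((s - 3)^2 + 36):
differentiating 2 times and applying the sign gives 36*(s^2 - 6*s - 3)/(s^2 - 6*s + 45)^3.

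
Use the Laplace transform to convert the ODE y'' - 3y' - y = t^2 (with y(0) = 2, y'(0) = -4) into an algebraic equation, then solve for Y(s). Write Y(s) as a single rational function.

Apply the Laplace transform to the equation.
With L{y''} = s^2 Y - s·y(0) - y'(0) and L{y'} = sY - y(0), with y(0) = 2, y'(0) = -4: the LHS transforms to (s^2 - 3*s - 1)Y - (2*s - 10).
The right side is L{t^2} = 2/s^3.
So (s^2 - 3*s - 1)Y = 2/s^3 + (2*s - 10).
Isolate Y and clear denominators.

Y(s) = (2*s^4 - 10*s^3 + 2)/(s^5 - 3*s^4 - s^3)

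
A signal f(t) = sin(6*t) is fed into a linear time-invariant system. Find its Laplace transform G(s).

G(s) = 6/(s^2 + 36)

L{sin(6t)} = 6/(s^2 + 36).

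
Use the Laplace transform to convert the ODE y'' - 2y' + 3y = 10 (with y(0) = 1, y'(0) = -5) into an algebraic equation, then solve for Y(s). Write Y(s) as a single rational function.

Y(s) = (s^2 - 7*s + 10)/(s^3 - 2*s^2 + 3*s)

Take the Laplace transform of both sides.
Using L{y''} = s^2 Y - s·y(0) - y'(0) and L{y'} = sY - y(0), with y(0) = 1, y'(0) = -5, the left side becomes (s^2 - 2*s + 3)Y - (s - 7).
The right side is L{10} = 10/s.
So (s^2 - 2*s + 3)Y = 10/s + (s - 7).
Divide through and combine into a single rational function.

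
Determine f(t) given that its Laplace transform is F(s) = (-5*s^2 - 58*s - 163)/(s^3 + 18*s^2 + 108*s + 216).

Factor the denominator: s^3 + 18*s^2 + 108*s + 216 = (s + 6)^3.
Partial fraction decomposition gives [-5/(s + 6)] + [2/(s + 6)^2] + [5/(s + 6)^3].
Invert each term: -5/(s + 6) ↔ -5e^(-6t); 2/(s + 6)^2 ↔ 2t·e^(-6t); 5/(s + 6)^3 ↔ (5/2)t^2·e^(-6t).

f(t) = 5*t^2*exp(-6*t)/2 + 2*t*exp(-6*t) - 5*exp(-6*t)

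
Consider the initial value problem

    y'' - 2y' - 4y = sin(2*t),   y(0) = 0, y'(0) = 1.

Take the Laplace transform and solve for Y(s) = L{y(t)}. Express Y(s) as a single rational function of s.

Y(s) = (s^2 + 6)/(s^4 - 2*s^3 - 8*s - 16)

Transform both sides with L{·}.
Using L{y''} = s^2 Y - s·y(0) - y'(0) and L{y'} = sY - y(0), with y(0) = 0, y'(0) = 1, the left side becomes (s^2 - 2*s - 4)Y - (1).
The right side is L{sin(2*t)} = 2/(s^2 + 4).
So (s^2 - 2*s - 4)Y = 2/(s^2 + 4) + (1).
Isolate Y and clear denominators.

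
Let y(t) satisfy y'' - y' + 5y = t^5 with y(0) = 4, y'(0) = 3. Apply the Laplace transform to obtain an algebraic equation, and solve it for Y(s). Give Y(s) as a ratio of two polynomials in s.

Transform both sides with L{·}.
The derivative rules (L{y''} = s^2 Y - s·y(0) - y'(0) and L{y'} = sY - y(0), with y(0) = 4, y'(0) = 3) turn the left side into (s^2 - s + 5)Y - (4*s - 1).
The right side is L{t^5} = 120/s^6.
So (s^2 - s + 5)Y = 120/s^6 + (4*s - 1).
Isolate Y and clear denominators.

Y(s) = (4*s^7 - s^6 + 120)/(s^8 - s^7 + 5*s^6)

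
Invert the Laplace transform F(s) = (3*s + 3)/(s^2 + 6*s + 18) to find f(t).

Complete the square in the denominator: s^2 + 6*s + 18 = (s + 3)^2 + 3^2.
Split the numerator to match: 3*s + 3 = 3·(s + 3) - 2·3.
Invert each term: 3·(s + 3)/((s + 3)^2 + 9) ↔ 3e^(-3t)cos(3t); -2·3/((s + 3)^2 + 9) ↔ -2e^(-3t)sin(3t).

f(t) = -2*exp(-3*t)*sin(3*t) + 3*exp(-3*t)*cos(3*t)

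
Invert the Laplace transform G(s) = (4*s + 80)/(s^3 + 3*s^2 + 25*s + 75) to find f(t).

Factor the denominator: s^3 + 3*s^2 + 25*s + 75 = (s + 3)*(s^2 + 25).
Partial fraction decomposition gives [2/(s + 3)] + [-2*s/(s^2 + 25)] + [10/(s^2 + 25)].
Invert each term: 2/(s + 3) ↔ 2e^(-3t); -2·s/(s^2 + 25) ↔ -2cos(5t); 2·5/(s^2 + 25) ↔ 2sin(5t).

f(t) = 2*sin(5*t) - 2*cos(5*t) + 2*exp(-3*t)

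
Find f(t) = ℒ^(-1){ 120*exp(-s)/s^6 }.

The factor e^(-s) signals a time shift by c = 1 (second shifting theorem).
L{t^5} = 5!/s^6 = 120/s^6, so L^-1{120/s^6} = t^5.
Hence the inverse is u(t - 1) times that function evaluated at t - 1.

f(t) = Heaviside(t - 1)*((t - 1)^5)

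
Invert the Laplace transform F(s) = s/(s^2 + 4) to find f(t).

f(t) = cos(2*t)

Since L{cos(2t)} = s/(s^2 + 4), the inverse is cos(2*t).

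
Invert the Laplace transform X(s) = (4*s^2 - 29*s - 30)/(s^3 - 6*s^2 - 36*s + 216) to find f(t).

Factor the denominator: s^3 - 6*s^2 - 36*s + 216 = (s - 6)^2*(s + 6).
Partial fraction decomposition gives [2/(s - 6)] + [-5/(s - 6)^2] + [2/(s + 6)].
Invert each term: 2/(s - 6) ↔ 2e^(6t); -5/(s - 6)^2 ↔ -5t·e^(6t); 2/(s + 6) ↔ 2e^(-6t).

f(t) = -5*t*exp(6*t) + 2*exp(6*t) + 2*exp(-6*t)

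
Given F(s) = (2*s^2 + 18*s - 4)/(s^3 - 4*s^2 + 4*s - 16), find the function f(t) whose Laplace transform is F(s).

f(t) = 5*exp(4*t) + 3*sin(2*t) - 3*cos(2*t)

Factor the denominator: s^3 - 4*s^2 + 4*s - 16 = (s - 4)*(s^2 + 4).
Partial fraction decomposition gives [5/(s - 4)] + [-3*s/(s^2 + 4)] + [6/(s^2 + 4)].
Invert each term: 5/(s - 4) ↔ 5e^(4t); -3·s/(s^2 + 4) ↔ -3cos(2t); 3·2/(s^2 + 4) ↔ 3sin(2t).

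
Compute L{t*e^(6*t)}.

L{t} = 1!/s^2 = 1/s^2.
By the first shifting theorem, multiplying by e^(6t) replaces s with s - 6.

(s - 6)^(-2)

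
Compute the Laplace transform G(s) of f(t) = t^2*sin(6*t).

G(s) = 36*(s^2 - 12)/(s^2 + 36)^3

L{sin(6t)} = 6/(s^2 + 36).
Then apply L{t^2·g(t)} = (-1)^2 d^2/ds^2[H(s)] with H(s) = 6/(s^2 + 36):
differentiating 2 times and applying the sign gives 36*(s^2 - 12)/(s^2 + 36)^3.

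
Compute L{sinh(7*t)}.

7/(s^2 - 49)

L{sinh(7t)} = 7/(s^2 - 49).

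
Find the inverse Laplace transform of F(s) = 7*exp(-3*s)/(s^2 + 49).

Heaviside(t - 3)*(sin(7*t - 21))

The factor e^(-3s) signals a time shift by c = 3 (second shifting theorem).
L{sin(7t)} = 7/(s^2 + 49), so L^-1{7/(s^2 + 49)} = sin(7*t).
Hence the inverse is u(t - 3) times that function evaluated at t - 3.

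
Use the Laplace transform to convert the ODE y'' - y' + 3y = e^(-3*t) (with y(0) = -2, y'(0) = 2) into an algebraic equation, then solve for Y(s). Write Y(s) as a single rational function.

Y(s) = (-2*s^2 - 2*s + 13)/(s^3 + 2*s^2 + 9)

Laplace-transform each side.
Using L{y''} = s^2 Y - s·y(0) - y'(0) and L{y'} = sY - y(0), with y(0) = -2, y'(0) = 2, the left side becomes (s^2 - s + 3)Y - (-2*s + 4).
The right side is L{e^(-3*t)} = 1/(s + 3).
So (s^2 - s + 3)Y = 1/(s + 3) + (-2*s + 4).
Divide through and combine into a single rational function.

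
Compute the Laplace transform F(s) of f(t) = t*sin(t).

F(s) = 2*s/(s^2 + 1)^2

L{sin(t)} = 1/(s^2 + 1).
Then apply L{t·g(t)} = -d/ds[G(s)] with G(s) = 1/(s^2 + 1):
differentiating 1 time and applying the sign gives 2*s/(s^2 + 1)^2.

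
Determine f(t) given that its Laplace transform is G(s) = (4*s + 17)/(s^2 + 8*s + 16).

f(t) = t*exp(-4*t) + 4*exp(-4*t)

Factor the denominator: s^2 + 8*s + 16 = (s + 4)^2.
Partial fraction decomposition gives [4/(s + 4)] + [(s + 4)^(-2)].
Invert each term: 4/(s + 4) ↔ 4e^(-4t); 1/(s + 4)^2 ↔ t·e^(-4t).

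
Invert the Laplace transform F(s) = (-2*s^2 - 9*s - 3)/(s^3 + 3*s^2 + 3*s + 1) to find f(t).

f(t) = 2*t^2*exp(-t) - 5*t*exp(-t) - 2*exp(-t)

Factor the denominator: s^3 + 3*s^2 + 3*s + 1 = (s + 1)^3.
Partial fraction decomposition gives [-2/(s + 1)] + [-5/(s + 1)^2] + [4/(s + 1)^3].
Invert each term: -2/(s + 1) ↔ -2e^(-t); -5/(s + 1)^2 ↔ -5t·e^(-t); 4/(s + 1)^3 ↔ (2)t^2·e^(-t).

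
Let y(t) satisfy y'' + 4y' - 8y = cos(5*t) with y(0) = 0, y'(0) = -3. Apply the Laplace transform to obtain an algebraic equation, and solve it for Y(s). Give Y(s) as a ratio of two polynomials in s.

Laplace-transform each side.
The derivative rules (L{y''} = s^2 Y - s·y(0) - y'(0) and L{y'} = sY - y(0), with y(0) = 0, y'(0) = -3) turn the left side into (s^2 + 4*s - 8)Y - (-3).
The right side is L{cos(5*t)} = s/(s^2 + 25).
So (s^2 + 4*s - 8)Y = s/(s^2 + 25) + (-3).
Solve for Y(s) and write it as one ratio of polynomials.

Y(s) = (-3*s^2 + s - 75)/(s^4 + 4*s^3 + 17*s^2 + 100*s - 200)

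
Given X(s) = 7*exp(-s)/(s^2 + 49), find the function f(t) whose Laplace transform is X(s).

f(t) = Heaviside(t - 1)*(sin(7*t - 7))

The factor e^(-s) signals a time shift by c = 1 (second shifting theorem).
L{sin(7t)} = 7/(s^2 + 49), so L^-1{7/(s^2 + 49)} = sin(7*t).
Hence the inverse is u(t - 1) times that function evaluated at t - 1.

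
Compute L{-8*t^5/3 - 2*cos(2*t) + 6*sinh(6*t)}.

Apply the Laplace transform termwise.
(-8/3)·[L{t^5} = 5!/s^6 = 120/s^6]; (-2)·[L{cos(2t)} = s/(s^2 + 4)]; (6)·[L{sinh(6t)} = 6/(s^2 - 36)].

-2*s/(s^2 + 4) + 36/(s^2 - 36) - 320/s^6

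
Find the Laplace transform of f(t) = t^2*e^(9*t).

L{e^(9t)} = 1/(s - 9).
Then apply L{t^2·g(t)} = (-1)^2 d^2/ds^2[G(s)] with G(s) = 1/(s - 9):
differentiating 2 times and applying the sign gives 2/(s - 9)^3.

2/(s - 9)^3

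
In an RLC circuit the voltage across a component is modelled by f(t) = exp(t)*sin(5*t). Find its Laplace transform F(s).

F(s) = 5/((s - 1)^2 + 25)

L{sin(5t)} = 5/(s^2 + 25).
By the first shifting theorem, multiplying by e^(t) replaces s with s - 1.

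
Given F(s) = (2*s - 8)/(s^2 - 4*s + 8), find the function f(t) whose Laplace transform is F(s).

Complete the square in the denominator: s^2 - 4*s + 8 = (s - 2)^2 + 2^2.
Split the numerator to match: 2*s - 8 = 2·(s - 2) - 2·2.
Invert each term: 2·(s - 2)/((s - 2)^2 + 4) ↔ 2e^(2t)cos(2t); -2·2/((s - 2)^2 + 4) ↔ -2e^(2t)sin(2t).

f(t) = -2*exp(2*t)*sin(2*t) + 2*exp(2*t)*cos(2*t)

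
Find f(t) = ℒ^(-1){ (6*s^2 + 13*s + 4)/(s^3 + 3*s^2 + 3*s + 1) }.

f(t) = -3*t^2*exp(-t)/2 + t*exp(-t) + 6*exp(-t)

Factor the denominator: s^3 + 3*s^2 + 3*s + 1 = (s + 1)^3.
Partial fraction decomposition gives [6/(s + 1)] + [(s + 1)^(-2)] + [-3/(s + 1)^3].
Invert each term: 6/(s + 1) ↔ 6e^(-t); 1/(s + 1)^2 ↔ t·e^(-t); -3/(s + 1)^3 ↔ (-3/2)t^2·e^(-t).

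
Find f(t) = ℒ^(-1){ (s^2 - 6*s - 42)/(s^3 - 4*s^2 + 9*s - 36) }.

Factor the denominator: s^3 - 4*s^2 + 9*s - 36 = (s - 4)*(s^2 + 9).
Partial fraction decomposition gives [-2/(s - 4)] + [3*s/(s^2 + 9)] + [6/(s^2 + 9)].
Invert each term: -2/(s - 4) ↔ -2e^(4t); 3·s/(s^2 + 9) ↔ 3cos(3t); 2·3/(s^2 + 9) ↔ 2sin(3t).

f(t) = -2*exp(4*t) + 2*sin(3*t) + 3*cos(3*t)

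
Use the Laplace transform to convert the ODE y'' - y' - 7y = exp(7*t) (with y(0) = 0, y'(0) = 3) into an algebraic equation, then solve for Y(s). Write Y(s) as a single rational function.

Apply the Laplace transform to the equation.
Using L{y''} = s^2 Y - s·y(0) - y'(0) and L{y'} = sY - y(0), with y(0) = 0, y'(0) = 3, the left side becomes (s^2 - s - 7)Y - (3).
The right side is L{exp(7*t)} = 1/(s - 7).
So (s^2 - s - 7)Y = 1/(s - 7) + (3).
Solve for Y(s) and write it as one ratio of polynomials.

Y(s) = (3*s - 20)/(s^3 - 8*s^2 + 49)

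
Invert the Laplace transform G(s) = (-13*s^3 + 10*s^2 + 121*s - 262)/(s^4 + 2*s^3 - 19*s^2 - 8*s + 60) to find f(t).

f(t) = -4*exp(3*t) + 3*exp(2*t) - 6*exp(-2*t) - 6*exp(-5*t)

Factor the denominator: s^4 + 2*s^3 - 19*s^2 - 8*s + 60 = (s - 3)*(s - 2)*(s + 2)*(s + 5).
Partial fraction decomposition gives [-4/(s - 3)] + [-6/(s + 2)] + [3/(s - 2)] + [-6/(s + 5)].
Invert each term: -4/(s - 3) ↔ -4e^(3t); -6/(s + 2) ↔ -6e^(-2t); 3/(s - 2) ↔ 3e^(2t); -6/(s + 5) ↔ -6e^(-5t).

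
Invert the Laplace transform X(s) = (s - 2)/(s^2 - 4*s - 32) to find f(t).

Rewrite the denominator: s^2 - 4*s - 32 = (s - 2)^2 - 36.
The form in (s - 2) signals a first-shifting-theorem factor e^(2t).
Since L{cosh(6t)} = s/(s^2 - 36), the inverse is exp(2*t)*cosh(6*t).

f(t) = exp(2*t)*cosh(6*t)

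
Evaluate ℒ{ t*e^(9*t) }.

L{e^(9t)} = 1/(s - 9).
Then apply L{t·g(t)} = -d/ds[G(s)] with G(s) = 1/(s - 9):
differentiating 1 time and applying the sign gives (s - 9)^(-2).

(s - 9)^(-2)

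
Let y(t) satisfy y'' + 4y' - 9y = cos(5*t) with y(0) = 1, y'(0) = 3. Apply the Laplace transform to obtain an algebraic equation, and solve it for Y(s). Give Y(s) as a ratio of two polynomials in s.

Transform both sides with L{·}.
With L{y''} = s^2 Y - s·y(0) - y'(0) and L{y'} = sY - y(0), with y(0) = 1, y'(0) = 3: the LHS transforms to (s^2 + 4*s - 9)Y - (s + 7).
The right side is L{cos(5*t)} = s/(s^2 + 25).
So (s^2 + 4*s - 9)Y = s/(s^2 + 25) + (s + 7).
Divide through and combine into a single rational function.

Y(s) = (s^3 + 7*s^2 + 26*s + 175)/(s^4 + 4*s^3 + 16*s^2 + 100*s - 225)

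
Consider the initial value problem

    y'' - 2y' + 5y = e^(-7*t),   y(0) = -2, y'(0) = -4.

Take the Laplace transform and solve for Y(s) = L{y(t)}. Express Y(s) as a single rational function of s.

Y(s) = (-2*s^2 - 14*s + 1)/(s^3 + 5*s^2 - 9*s + 35)

Take the Laplace transform of both sides.
Using L{y''} = s^2 Y - s·y(0) - y'(0) and L{y'} = sY - y(0), with y(0) = -2, y'(0) = -4, the left side becomes (s^2 - 2*s + 5)Y - (-2*s).
The right side is L{e^(-7*t)} = 1/(s + 7).
So (s^2 - 2*s + 5)Y = 1/(s + 7) + (-2*s).
Divide through and combine into a single rational function.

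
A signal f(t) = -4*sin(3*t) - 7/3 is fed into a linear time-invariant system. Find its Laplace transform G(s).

G(s) = -12/(s^2 + 9) - 7/(3*s)

By linearity of the Laplace transform, transform each term separately.
(-4)·[L{sin(3t)} = 3/(s^2 + 9)]; L{-7/3} = (-7/3)/s.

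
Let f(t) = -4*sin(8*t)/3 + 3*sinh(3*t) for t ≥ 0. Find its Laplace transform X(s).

X(s) = -32/(3*(s^2 + 64)) + 9/(s^2 - 9)

The transform is linear, so treat each term independently.
(-4/3)·[L{sin(8t)} = 8/(s^2 + 64)]; (3)·[L{sinh(3t)} = 3/(s^2 - 9)].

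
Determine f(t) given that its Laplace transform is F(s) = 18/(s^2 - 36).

f(t) = 3*sinh(6*t)

Since L{sinh(6t)} = 6/(s^2 - 36), the inverse is sinh(6*t), scaled by 3.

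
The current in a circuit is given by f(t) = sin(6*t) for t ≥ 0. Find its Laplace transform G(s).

G(s) = 6/(s^2 + 36)

L{sin(6t)} = 6/(s^2 + 36).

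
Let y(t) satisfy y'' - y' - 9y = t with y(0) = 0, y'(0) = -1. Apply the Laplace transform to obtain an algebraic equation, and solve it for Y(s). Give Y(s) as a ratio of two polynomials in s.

Laplace-transform each side.
With L{y''} = s^2 Y - s·y(0) - y'(0) and L{y'} = sY - y(0), with y(0) = 0, y'(0) = -1: the LHS transforms to (s^2 - s - 9)Y - (-1).
The right side is L{t} = s^(-2).
So (s^2 - s - 9)Y = s^(-2) + (-1).
Isolate Y and clear denominators.

Y(s) = (-s^2 + 1)/(s^4 - s^3 - 9*s^2)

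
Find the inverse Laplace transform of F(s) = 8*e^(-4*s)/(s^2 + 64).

Heaviside(t - 4)*(sin(8*t - 32))

The factor e^(-4s) signals a time shift by c = 4 (second shifting theorem).
L{sin(8t)} = 8/(s^2 + 64), so L^-1{8/(s^2 + 64)} = sin(8*t).
Hence the inverse is u(t - 4) times that function evaluated at t - 4.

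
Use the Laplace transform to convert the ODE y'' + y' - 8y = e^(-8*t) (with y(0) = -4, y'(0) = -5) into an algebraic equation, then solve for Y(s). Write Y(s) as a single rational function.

Y(s) = (-4*s^2 - 41*s - 71)/(s^3 + 9*s^2 - 64)

Laplace-transform each side.
The derivative rules (L{y''} = s^2 Y - s·y(0) - y'(0) and L{y'} = sY - y(0), with y(0) = -4, y'(0) = -5) turn the left side into (s^2 + s - 8)Y - (-4*s - 9).
The right side is L{e^(-8*t)} = 1/(s + 8).
So (s^2 + s - 8)Y = 1/(s + 8) + (-4*s - 9).
Divide through and combine into a single rational function.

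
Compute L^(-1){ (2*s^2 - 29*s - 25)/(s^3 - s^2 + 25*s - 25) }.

Factor the denominator: s^3 - s^2 + 25*s - 25 = (s - 1)*(s^2 + 25).
Partial fraction decomposition gives [-2/(s - 1)] + [4*s/(s^2 + 25)] + [-25/(s^2 + 25)].
Invert each term: -2/(s - 1) ↔ -2e^(t); 4·s/(s^2 + 25) ↔ 4cos(5t); -5·5/(s^2 + 25) ↔ -5sin(5t).

-2*exp(t) - 5*sin(5*t) + 4*cos(5*t)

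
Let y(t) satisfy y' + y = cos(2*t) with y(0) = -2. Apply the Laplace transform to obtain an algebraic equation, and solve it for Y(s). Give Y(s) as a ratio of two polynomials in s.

Laplace-transform each side.
With L{y'} = sY - y(0) = sY - (-2): the LHS transforms to (s + 1)Y - (-2).
The right side is L{cos(2*t)} = s/(s^2 + 4).
So (s + 1)Y = s/(s^2 + 4) + (-2).
Solve for Y(s) and write it as one ratio of polynomials.

Y(s) = (-2*s^2 + s - 8)/(s^3 + s^2 + 4*s + 4)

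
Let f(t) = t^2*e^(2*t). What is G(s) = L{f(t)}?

G(s) = 2/(s - 2)^3

L{e^(2t)} = 1/(s - 2).
Then apply L{t^2·g(t)} = (-1)^2 d^2/ds^2[H(s)] with H(s) = 1/(s - 2):
differentiating 2 times and applying the sign gives 2/(s - 2)^3.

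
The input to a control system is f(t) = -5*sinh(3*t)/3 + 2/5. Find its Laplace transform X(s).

The transform is linear, so treat each term independently.
L{2/5} = (2/5)/s; (-5/3)·[L{sinh(3t)} = 3/(s^2 - 9)].

X(s) = -5/(s^2 - 9) + 2/(5*s)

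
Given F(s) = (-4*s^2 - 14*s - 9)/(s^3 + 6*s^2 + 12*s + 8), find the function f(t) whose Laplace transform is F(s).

Factor the denominator: s^3 + 6*s^2 + 12*s + 8 = (s + 2)^3.
Partial fraction decomposition gives [-4/(s + 2)] + [2/(s + 2)^2] + [3/(s + 2)^3].
Invert each term: -4/(s + 2) ↔ -4e^(-2t); 2/(s + 2)^2 ↔ 2t·e^(-2t); 3/(s + 2)^3 ↔ (3/2)t^2·e^(-2t).

f(t) = 3*t^2*exp(-2*t)/2 + 2*t*exp(-2*t) - 4*exp(-2*t)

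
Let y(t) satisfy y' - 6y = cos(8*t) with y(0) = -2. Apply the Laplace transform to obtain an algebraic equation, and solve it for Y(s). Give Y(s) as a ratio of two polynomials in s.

Apply the Laplace transform to the equation.
Using L{y'} = sY - y(0) = sY - (-2), the left side becomes (s - 6)Y - (-2).
The right side is L{cos(8*t)} = s/(s^2 + 64).
So (s - 6)Y = s/(s^2 + 64) + (-2).
Isolate Y and clear denominators.

Y(s) = (-2*s^2 + s - 128)/(s^3 - 6*s^2 + 64*s - 384)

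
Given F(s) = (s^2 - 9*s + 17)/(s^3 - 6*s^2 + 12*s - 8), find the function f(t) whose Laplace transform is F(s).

Factor the denominator: s^3 - 6*s^2 + 12*s - 8 = (s - 2)^3.
Partial fraction decomposition gives [1/(s - 2)] + [-5/(s - 2)^2] + [3/(s - 2)^3].
Invert each term: 1/(s - 2) ↔ e^(2t); -5/(s - 2)^2 ↔ -5t·e^(2t); 3/(s - 2)^3 ↔ (3/2)t^2·e^(2t).

f(t) = 3*t^2*exp(2*t)/2 - 5*t*exp(2*t) + exp(2*t)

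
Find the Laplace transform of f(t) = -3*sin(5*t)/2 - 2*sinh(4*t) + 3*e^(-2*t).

The transform is linear, so treat each term independently.
(-2)·[L{sinh(4t)} = 4/(s^2 - 16)]; (-3/2)·[L{sin(5t)} = 5/(s^2 + 25)]; (3)·[L{e^(-2t)} = 1/(s + 2)].

-15/(2*(s^2 + 25)) - 8/(s^2 - 16) + 3/(s + 2)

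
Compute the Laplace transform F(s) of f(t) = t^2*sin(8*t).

F(s) = 16*(3*s^2 - 64)/(s^2 + 64)^3

L{sin(8t)} = 8/(s^2 + 64).
Then apply L{t^2·g(t)} = (-1)^2 d^2/ds^2[G(s)] with G(s) = 8/(s^2 + 64):
differentiating 2 times and applying the sign gives 16*(3*s^2 - 64)/(s^2 + 64)^3.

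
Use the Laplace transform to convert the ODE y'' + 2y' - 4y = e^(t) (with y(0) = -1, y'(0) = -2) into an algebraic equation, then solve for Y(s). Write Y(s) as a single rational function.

Transform both sides with L{·}.
Using L{y''} = s^2 Y - s·y(0) - y'(0) and L{y'} = sY - y(0), with y(0) = -1, y'(0) = -2, the left side becomes (s^2 + 2*s - 4)Y - (-s - 4).
The right side is L{e^(t)} = 1/(s - 1).
So (s^2 + 2*s - 4)Y = 1/(s - 1) + (-s - 4).
Divide through and combine into a single rational function.

Y(s) = (-s^2 - 3*s + 5)/(s^3 + s^2 - 6*s + 4)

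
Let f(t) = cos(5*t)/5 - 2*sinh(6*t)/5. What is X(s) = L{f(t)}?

X(s) = s/(5*(s^2 + 25)) - 12/(5*(s^2 - 36))

The transform is linear, so treat each term independently.
(-2/5)·[L{sinh(6t)} = 6/(s^2 - 36)]; (1/5)·[L{cos(5t)} = s/(s^2 + 25)].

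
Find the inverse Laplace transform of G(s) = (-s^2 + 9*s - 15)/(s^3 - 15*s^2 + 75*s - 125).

Factor the denominator: s^3 - 15*s^2 + 75*s - 125 = (s - 5)^3.
Partial fraction decomposition gives [-1/(s - 5)] + [-1/(s - 5)^2] + [5/(s - 5)^3].
Invert each term: -1/(s - 5) ↔ -e^(5t); -1/(s - 5)^2 ↔ -t·e^(5t); 5/(s - 5)^3 ↔ (5/2)t^2·e^(5t).

5*t^2*exp(5*t)/2 - t*exp(5*t) - exp(5*t)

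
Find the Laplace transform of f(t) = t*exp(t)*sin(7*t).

L{sin(7t)} = 7/(s^2 + 49).
Multiplying by e^(t) shifts s → s - 1, so L{exp(t)*sin(7*t)} = 7/((s - 1)^2 + 49).
Then apply L{t·g(t)} = -d/ds[H(s)] with H(s) = 7/((s - 1)^2 + 49):
differentiating 1 time and applying the sign gives 14*(s - 1)/(s^2 - 2*s + 50)^2.

14*(s - 1)/(s^2 - 2*s + 50)^2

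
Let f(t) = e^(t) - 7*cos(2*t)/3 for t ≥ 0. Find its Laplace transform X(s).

X(s) = -7*s/(3*(s^2 + 4)) + 1/(s - 1)

Apply the Laplace transform termwise.
(-7/3)·[L{cos(2t)} = s/(s^2 + 4)]; L{e^(t)} = 1/(s - 1).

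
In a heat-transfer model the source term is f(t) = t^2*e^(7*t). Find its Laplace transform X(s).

X(s) = 2/(s - 7)^3

L{t^2} = 2!/s^3 = 2/s^3.
By the first shifting theorem, multiplying by e^(7t) replaces s with s - 7.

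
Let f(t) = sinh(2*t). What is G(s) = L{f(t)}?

L{sinh(2t)} = 2/(s^2 - 4).

G(s) = 2/(s^2 - 4)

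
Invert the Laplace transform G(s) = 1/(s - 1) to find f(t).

f(t) = exp(t)

Since L{e^(t)} = 1/(s - 1), the inverse is exp(t).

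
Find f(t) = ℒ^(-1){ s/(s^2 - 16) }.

Since L{cosh(4t)} = s/(s^2 - 16), the inverse is cosh(4*t).

f(t) = cosh(4*t)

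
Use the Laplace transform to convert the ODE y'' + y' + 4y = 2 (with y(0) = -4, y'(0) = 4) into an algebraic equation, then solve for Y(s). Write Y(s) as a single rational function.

Apply the Laplace transform to the equation.
With L{y''} = s^2 Y - s·y(0) - y'(0) and L{y'} = sY - y(0), with y(0) = -4, y'(0) = 4: the LHS transforms to (s^2 + s + 4)Y - (-4*s).
The right side is L{2} = 2/s.
So (s^2 + s + 4)Y = 2/s + (-4*s).
Solve for Y(s) and write it as one ratio of polynomials.

Y(s) = (-4*s^2 + 2)/(s^3 + s^2 + 4*s)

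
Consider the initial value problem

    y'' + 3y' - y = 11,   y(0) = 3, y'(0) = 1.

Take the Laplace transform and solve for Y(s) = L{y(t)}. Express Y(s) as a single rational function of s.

Transform both sides with L{·}.
Using L{y''} = s^2 Y - s·y(0) - y'(0) and L{y'} = sY - y(0), with y(0) = 3, y'(0) = 1, the left side becomes (s^2 + 3*s - 1)Y - (3*s + 10).
The right side is L{11} = 11/s.
So (s^2 + 3*s - 1)Y = 11/s + (3*s + 10).
Solve for Y(s) and write it as one ratio of polynomials.

Y(s) = (3*s^2 + 10*s + 11)/(s^3 + 3*s^2 - s)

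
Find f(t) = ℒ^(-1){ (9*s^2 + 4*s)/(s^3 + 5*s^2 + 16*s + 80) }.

Factor the denominator: s^3 + 5*s^2 + 16*s + 80 = (s + 5)*(s^2 + 16).
Partial fraction decomposition gives [5/(s + 5)] + [4*s/(s^2 + 16)] + [-16/(s^2 + 16)].
Invert each term: 5/(s + 5) ↔ 5e^(-5t); 4·s/(s^2 + 16) ↔ 4cos(4t); -4·4/(s^2 + 16) ↔ -4sin(4t).

f(t) = -4*sin(4*t) + 4*cos(4*t) + 5*exp(-5*t)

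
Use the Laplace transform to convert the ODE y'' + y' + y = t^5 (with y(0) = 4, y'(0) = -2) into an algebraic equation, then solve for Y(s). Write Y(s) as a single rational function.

Take the Laplace transform of both sides.
The derivative rules (L{y''} = s^2 Y - s·y(0) - y'(0) and L{y'} = sY - y(0), with y(0) = 4, y'(0) = -2) turn the left side into (s^2 + s + 1)Y - (4*s + 2).
The right side is L{t^5} = 120/s^6.
So (s^2 + s + 1)Y = 120/s^6 + (4*s + 2).
Solve for Y(s) and write it as one ratio of polynomials.

Y(s) = (4*s^7 + 2*s^6 + 120)/(s^8 + s^7 + s^6)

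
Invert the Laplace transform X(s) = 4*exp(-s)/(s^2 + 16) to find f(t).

The factor e^(-s) signals a time shift by c = 1 (second shifting theorem).
L{sin(4t)} = 4/(s^2 + 16), so L^-1{4/(s^2 + 16)} = sin(4*t).
Hence the inverse is u(t - 1) times that function evaluated at t - 1.

f(t) = Heaviside(t - 1)*(sin(4*t - 4))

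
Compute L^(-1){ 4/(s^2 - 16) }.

sinh(4*t)

Since L{sinh(4t)} = 4/(s^2 - 16), the inverse is sinh(4*t).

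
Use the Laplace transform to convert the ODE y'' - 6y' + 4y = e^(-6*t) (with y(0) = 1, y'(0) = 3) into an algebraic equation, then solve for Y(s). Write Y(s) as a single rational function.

Apply the Laplace transform to the equation.
The derivative rules (L{y''} = s^2 Y - s·y(0) - y'(0) and L{y'} = sY - y(0), with y(0) = 1, y'(0) = 3) turn the left side into (s^2 - 6*s + 4)Y - (s - 3).
The right side is L{e^(-6*t)} = 1/(s + 6).
So (s^2 - 6*s + 4)Y = 1/(s + 6) + (s - 3).
Solve for Y(s) and write it as one ratio of polynomials.

Y(s) = (s^2 + 3*s - 17)/(s^3 - 32*s + 24)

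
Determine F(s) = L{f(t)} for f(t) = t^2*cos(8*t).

L{cos(8t)} = s/(s^2 + 64).
Then apply L{t^2·g(t)} = (-1)^2 d^2/ds^2[G(s)] with G(s) = s/(s^2 + 64):
differentiating 2 times and applying the sign gives 2*s*(s^2 - 192)/(s^2 + 64)^3.

F(s) = 2*s*(s^2 - 192)/(s^2 + 64)^3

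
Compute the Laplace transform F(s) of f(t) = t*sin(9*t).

F(s) = 18*s/(s^2 + 81)^2

L{sin(9t)} = 9/(s^2 + 81).
Then apply L{t·g(t)} = -d/ds[G(s)] with G(s) = 9/(s^2 + 81):
differentiating 1 time and applying the sign gives 18*s/(s^2 + 81)^2.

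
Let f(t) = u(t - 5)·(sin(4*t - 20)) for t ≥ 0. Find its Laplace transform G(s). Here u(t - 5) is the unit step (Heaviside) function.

G(s) = 4*exp(-5*s)/(s^2 + 16)

By the second shifting theorem, L{u(t - c)·g(t - c)} = e^(-cs)·H(s) with c = 5 and H(s) = L{g(t)}.
L{sin(4t)} = 4/(s^2 + 16).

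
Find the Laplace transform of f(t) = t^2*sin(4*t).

L{sin(4t)} = 4/(s^2 + 16).
Then apply L{t^2·g(t)} = (-1)^2 d^2/ds^2[H(s)] with H(s) = 4/(s^2 + 16):
differentiating 2 times and applying the sign gives 8*(3*s^2 - 16)/(s^2 + 16)^3.

8*(3*s^2 - 16)/(s^2 + 16)^3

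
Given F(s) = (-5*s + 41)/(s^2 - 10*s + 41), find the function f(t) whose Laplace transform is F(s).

f(t) = 4*exp(5*t)*sin(4*t) - 5*exp(5*t)*cos(4*t)

Complete the square in the denominator: s^2 - 10*s + 41 = (s - 5)^2 + 4^2.
Split the numerator to match: -5*s + 41 = -5·(s - 5) + 4·4.
Invert each term: -5·(s - 5)/((s - 5)^2 + 16) ↔ -5e^(5t)cos(4t); 4·4/((s - 5)^2 + 16) ↔ 4e^(5t)sin(4t).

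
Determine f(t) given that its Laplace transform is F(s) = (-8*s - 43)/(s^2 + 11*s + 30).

f(t) = -3*exp(-5*t) - 5*exp(-6*t)

Factor the denominator: s^2 + 11*s + 30 = (s + 5)*(s + 6).
Partial fraction decomposition gives [-3/(s + 5)] + [-5/(s + 6)].
Invert each term: -3/(s + 5) ↔ -3e^(-5t); -5/(s + 6) ↔ -5e^(-6t).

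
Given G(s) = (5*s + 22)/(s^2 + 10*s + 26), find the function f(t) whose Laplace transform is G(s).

f(t) = -3*exp(-5*t)*sin(t) + 5*exp(-5*t)*cos(t)

Complete the square in the denominator: s^2 + 10*s + 26 = (s + 5)^2 + 1^2.
Split the numerator to match: 5*s + 22 = 5·(s + 5) - 3·1.
Invert each term: 5·(s + 5)/((s + 5)^2 + 1) ↔ 5e^(-5t)cos(t); -3·1/((s + 5)^2 + 1) ↔ -3e^(-5t)sin(t).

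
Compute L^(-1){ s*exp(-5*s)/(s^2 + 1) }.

Heaviside(t - 5)*(cos(t - 5))

The factor e^(-5s) signals a time shift by c = 5 (second shifting theorem).
L{cos(t)} = s/(s^2 + 1), so L^-1{s/(s^2 + 1)} = cos(t).
Hence the inverse is u(t - 5) times that function evaluated at t - 5.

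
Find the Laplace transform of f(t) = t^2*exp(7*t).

2/(s - 7)^3

L{e^(7t)} = 1/(s - 7).
Then apply L{t^2·g(t)} = (-1)^2 d^2/ds^2[G(s)] with G(s) = 1/(s - 7):
differentiating 2 times and applying the sign gives 2/(s - 7)^3.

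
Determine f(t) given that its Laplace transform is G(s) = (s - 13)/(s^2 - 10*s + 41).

f(t) = -2*exp(5*t)*sin(4*t) + exp(5*t)*cos(4*t)

Complete the square in the denominator: s^2 - 10*s + 41 = (s - 5)^2 + 4^2.
Split the numerator to match: s - 13 = 1·(s - 5) - 2·4.
Invert each term: 1·(s - 5)/((s - 5)^2 + 16) ↔ e^(5t)cos(4t); -2·4/((s - 5)^2 + 16) ↔ -2e^(5t)sin(4t).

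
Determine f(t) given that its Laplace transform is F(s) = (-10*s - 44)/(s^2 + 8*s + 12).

f(t) = -6*exp(-2*t) - 4*exp(-6*t)

Factor the denominator: s^2 + 8*s + 12 = (s + 2)*(s + 6).
Partial fraction decomposition gives [-6/(s + 2)] + [-4/(s + 6)].
Invert each term: -6/(s + 2) ↔ -6e^(-2t); -4/(s + 6) ↔ -4e^(-6t).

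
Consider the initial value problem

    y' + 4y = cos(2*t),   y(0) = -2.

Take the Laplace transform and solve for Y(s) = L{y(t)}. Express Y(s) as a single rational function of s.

Laplace-transform each side.
Using L{y'} = sY - y(0) = sY - (-2), the left side becomes (s + 4)Y - (-2).
The right side is L{cos(2*t)} = s/(s^2 + 4).
So (s + 4)Y = s/(s^2 + 4) + (-2).
Isolate Y and clear denominators.

Y(s) = (-2*s^2 + s - 8)/(s^3 + 4*s^2 + 4*s + 16)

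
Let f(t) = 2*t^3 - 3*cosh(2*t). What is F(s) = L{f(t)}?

The transform is linear, so treat each term independently.
(-3)·[L{cosh(2t)} = s/(s^2 - 4)]; (2)·[L{t^3} = 3!/s^4 = 6/s^4].

F(s) = -3*s/(s^2 - 4) + 12/s^4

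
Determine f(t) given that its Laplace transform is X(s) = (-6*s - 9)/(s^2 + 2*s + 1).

Factor the denominator: s^2 + 2*s + 1 = (s + 1)^2.
Partial fraction decomposition gives [-6/(s + 1)] + [-3/(s + 1)^2].
Invert each term: -6/(s + 1) ↔ -6e^(-t); -3/(s + 1)^2 ↔ -3t·e^(-t).

f(t) = -3*t*exp(-t) - 6*exp(-t)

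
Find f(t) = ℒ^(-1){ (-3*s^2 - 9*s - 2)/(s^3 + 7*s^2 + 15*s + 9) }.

Factor the denominator: s^3 + 7*s^2 + 15*s + 9 = (s + 1)*(s + 3)^2.
Partial fraction decomposition gives [-4/(s + 3)] + [(s + 3)^(-2)] + [1/(s + 1)].
Invert each term: -4/(s + 3) ↔ -4e^(-3t); 1/(s + 3)^2 ↔ t·e^(-3t); 1/(s + 1) ↔ e^(-t).

f(t) = t*exp(-3*t) + exp(-t) - 4*exp(-3*t)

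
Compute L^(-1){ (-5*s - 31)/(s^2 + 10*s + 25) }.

-6*t*exp(-5*t) - 5*exp(-5*t)

Factor the denominator: s^2 + 10*s + 25 = (s + 5)^2.
Partial fraction decomposition gives [-5/(s + 5)] + [-6/(s + 5)^2].
Invert each term: -5/(s + 5) ↔ -5e^(-5t); -6/(s + 5)^2 ↔ -6t·e^(-5t).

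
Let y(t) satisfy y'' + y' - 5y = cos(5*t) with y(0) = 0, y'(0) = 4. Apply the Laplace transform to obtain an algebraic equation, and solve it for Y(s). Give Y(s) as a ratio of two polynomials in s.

Y(s) = (4*s^2 + s + 100)/(s^4 + s^3 + 20*s^2 + 25*s - 125)

Apply the Laplace transform to the equation.
The derivative rules (L{y''} = s^2 Y - s·y(0) - y'(0) and L{y'} = sY - y(0), with y(0) = 0, y'(0) = 4) turn the left side into (s^2 + s - 5)Y - (4).
The right side is L{cos(5*t)} = s/(s^2 + 25).
So (s^2 + s - 5)Y = s/(s^2 + 25) + (4).
Isolate Y and clear denominators.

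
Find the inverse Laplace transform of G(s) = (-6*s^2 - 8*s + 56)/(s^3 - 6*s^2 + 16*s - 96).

-4*exp(6*t) - 5*sin(4*t) - 2*cos(4*t)

Factor the denominator: s^3 - 6*s^2 + 16*s - 96 = (s - 6)*(s^2 + 16).
Partial fraction decomposition gives [-4/(s - 6)] + [-2*s/(s^2 + 16)] + [-20/(s^2 + 16)].
Invert each term: -4/(s - 6) ↔ -4e^(6t); -2·s/(s^2 + 16) ↔ -2cos(4t); -5·4/(s^2 + 16) ↔ -5sin(4t).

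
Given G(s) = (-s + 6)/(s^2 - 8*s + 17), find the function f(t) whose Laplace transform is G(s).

Complete the square in the denominator: s^2 - 8*s + 17 = (s - 4)^2 + 1^2.
Split the numerator to match: -s + 6 = -1·(s - 4) + 2·1.
Invert each term: -1·(s - 4)/((s - 4)^2 + 1) ↔ -e^(4t)cos(t); 2·1/((s - 4)^2 + 1) ↔ 2e^(4t)sin(t).

f(t) = 2*exp(4*t)*sin(t) - exp(4*t)*cos(t)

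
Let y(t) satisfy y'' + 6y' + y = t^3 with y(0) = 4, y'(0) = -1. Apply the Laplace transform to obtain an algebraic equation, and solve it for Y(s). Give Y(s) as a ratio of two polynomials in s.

Y(s) = (4*s^5 + 23*s^4 + 6)/(s^6 + 6*s^5 + s^4)

Transform both sides with L{·}.
With L{y''} = s^2 Y - s·y(0) - y'(0) and L{y'} = sY - y(0), with y(0) = 4, y'(0) = -1: the LHS transforms to (s^2 + 6*s + 1)Y - (4*s + 23).
The right side is L{t^3} = 6/s^4.
So (s^2 + 6*s + 1)Y = 6/s^4 + (4*s + 23).
Solve for Y(s) and write it as one ratio of polynomials.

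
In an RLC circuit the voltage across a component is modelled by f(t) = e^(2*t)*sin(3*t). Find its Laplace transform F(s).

F(s) = 3/((s - 2)^2 + 9)

L{sin(3t)} = 3/(s^2 + 9).
By the first shifting theorem, multiplying by e^(2t) replaces s with s - 2.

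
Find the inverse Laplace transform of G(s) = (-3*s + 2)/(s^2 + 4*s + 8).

Complete the square in the denominator: s^2 + 4*s + 8 = (s + 2)^2 + 2^2.
Split the numerator to match: -3*s + 2 = -3·(s + 2) + 4·2.
Invert each term: -3·(s + 2)/((s + 2)^2 + 4) ↔ -3e^(-2t)cos(2t); 4·2/((s + 2)^2 + 4) ↔ 4e^(-2t)sin(2t).

4*exp(-2*t)*sin(2*t) - 3*exp(-2*t)*cos(2*t)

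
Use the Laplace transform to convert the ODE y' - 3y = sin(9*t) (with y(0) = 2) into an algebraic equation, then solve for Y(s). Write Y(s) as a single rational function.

Apply the Laplace transform to the equation.
With L{y'} = sY - y(0) = sY - 2: the LHS transforms to (s - 3)Y - (2).
The right side is L{sin(9*t)} = 9/(s^2 + 81).
So (s - 3)Y = 9/(s^2 + 81) + (2).
Divide through and combine into a single rational function.

Y(s) = (2*s^2 + 171)/(s^3 - 3*s^2 + 81*s - 243)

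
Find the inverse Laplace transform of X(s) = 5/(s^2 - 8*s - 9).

exp(4*t)*sinh(5*t)

Rewrite the denominator: s^2 - 8*s - 9 = (s - 4)^2 - 25.
The form in (s - 4) signals a first-shifting-theorem factor e^(4t).
Since L{sinh(5t)} = 5/(s^2 - 25), the inverse is e^(4*t)*sinh(5*t).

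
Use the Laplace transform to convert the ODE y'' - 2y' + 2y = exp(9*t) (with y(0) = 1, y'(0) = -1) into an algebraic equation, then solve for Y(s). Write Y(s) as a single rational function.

Y(s) = (s^2 - 12*s + 28)/(s^3 - 11*s^2 + 20*s - 18)

Apply the Laplace transform to the equation.
Using L{y''} = s^2 Y - s·y(0) - y'(0) and L{y'} = sY - y(0), with y(0) = 1, y'(0) = -1, the left side becomes (s^2 - 2*s + 2)Y - (s - 3).
The right side is L{exp(9*t)} = 1/(s - 9).
So (s^2 - 2*s + 2)Y = 1/(s - 9) + (s - 3).
Divide through and combine into a single rational function.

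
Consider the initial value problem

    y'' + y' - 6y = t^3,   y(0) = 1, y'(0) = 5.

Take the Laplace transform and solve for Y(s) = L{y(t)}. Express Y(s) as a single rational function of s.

Take the Laplace transform of both sides.
The derivative rules (L{y''} = s^2 Y - s·y(0) - y'(0) and L{y'} = sY - y(0), with y(0) = 1, y'(0) = 5) turn the left side into (s^2 + s - 6)Y - (s + 6).
The right side is L{t^3} = 6/s^4.
So (s^2 + s - 6)Y = 6/s^4 + (s + 6).
Isolate Y and clear denominators.

Y(s) = (s^5 + 6*s^4 + 6)/(s^6 + s^5 - 6*s^4)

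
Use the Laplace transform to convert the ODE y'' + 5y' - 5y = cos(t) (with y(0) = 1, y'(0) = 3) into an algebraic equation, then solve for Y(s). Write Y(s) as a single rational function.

Apply the Laplace transform to the equation.
With L{y''} = s^2 Y - s·y(0) - y'(0) and L{y'} = sY - y(0), with y(0) = 1, y'(0) = 3: the LHS transforms to (s^2 + 5*s - 5)Y - (s + 8).
The right side is L{cos(t)} = s/(s^2 + 1).
So (s^2 + 5*s - 5)Y = s/(s^2 + 1) + (s + 8).
Divide through and combine into a single rational function.

Y(s) = (s^3 + 8*s^2 + 2*s + 8)/(s^4 + 5*s^3 - 4*s^2 + 5*s - 5)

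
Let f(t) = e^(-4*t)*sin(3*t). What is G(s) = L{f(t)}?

G(s) = 3/((s + 4)^2 + 9)

L{sin(3t)} = 3/(s^2 + 9).
By the first shifting theorem, multiplying by e^(-4t) replaces s with s + 4.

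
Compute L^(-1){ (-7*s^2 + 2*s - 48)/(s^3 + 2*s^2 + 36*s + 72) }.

2*sin(6*t) - 5*cos(6*t) - 2*exp(-2*t)

Factor the denominator: s^3 + 2*s^2 + 36*s + 72 = (s + 2)*(s^2 + 36).
Partial fraction decomposition gives [-2/(s + 2)] + [-5*s/(s^2 + 36)] + [12/(s^2 + 36)].
Invert each term: -2/(s + 2) ↔ -2e^(-2t); -5·s/(s^2 + 36) ↔ -5cos(6t); 2·6/(s^2 + 36) ↔ 2sin(6t).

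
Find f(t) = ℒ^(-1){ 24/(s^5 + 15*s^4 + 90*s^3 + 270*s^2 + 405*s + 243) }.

f(t) = t^4*exp(-3*t)

Rewrite the denominator: s^5 + 15*s^4 + 90*s^3 + 270*s^2 + 405*s + 243 = (s + 3)^5.
The form in (s + 3) signals a first-shifting-theorem factor e^(-3t).
Since L{t^4} = 4!/s^5 = 24/s^5, the inverse is t^4*e^(-3*t).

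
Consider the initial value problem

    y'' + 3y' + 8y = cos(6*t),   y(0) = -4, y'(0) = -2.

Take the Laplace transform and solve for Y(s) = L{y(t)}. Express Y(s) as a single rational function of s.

Y(s) = (-4*s^3 - 14*s^2 - 143*s - 504)/(s^4 + 3*s^3 + 44*s^2 + 108*s + 288)

Apply the Laplace transform to the equation.
Using L{y''} = s^2 Y - s·y(0) - y'(0) and L{y'} = sY - y(0), with y(0) = -4, y'(0) = -2, the left side becomes (s^2 + 3*s + 8)Y - (-4*s - 14).
The right side is L{cos(6*t)} = s/(s^2 + 36).
So (s^2 + 3*s + 8)Y = s/(s^2 + 36) + (-4*s - 14).
Divide through and combine into a single rational function.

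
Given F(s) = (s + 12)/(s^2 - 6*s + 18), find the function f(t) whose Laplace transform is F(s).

f(t) = 5*exp(3*t)*sin(3*t) + exp(3*t)*cos(3*t)

Complete the square in the denominator: s^2 - 6*s + 18 = (s - 3)^2 + 3^2.
Split the numerator to match: s + 12 = 1·(s - 3) + 5·3.
Invert each term: 1·(s - 3)/((s - 3)^2 + 9) ↔ e^(3t)cos(3t); 5·3/((s - 3)^2 + 9) ↔ 5e^(3t)sin(3t).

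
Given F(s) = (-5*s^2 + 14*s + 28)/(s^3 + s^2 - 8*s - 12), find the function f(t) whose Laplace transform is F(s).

Factor the denominator: s^3 + s^2 - 8*s - 12 = (s - 3)*(s + 2)^2.
Partial fraction decomposition gives [-6/(s + 2)] + [4/(s + 2)^2] + [1/(s - 3)].
Invert each term: -6/(s + 2) ↔ -6e^(-2t); 4/(s + 2)^2 ↔ 4t·e^(-2t); 1/(s - 3) ↔ e^(3t).

f(t) = 4*t*exp(-2*t) + exp(3*t) - 6*exp(-2*t)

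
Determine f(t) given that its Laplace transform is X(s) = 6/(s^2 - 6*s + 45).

f(t) = exp(3*t)*sin(6*t)

Rewrite the denominator: s^2 - 6*s + 45 = (s - 3)^2 + 36.
The form in (s - 3) signals a first-shifting-theorem factor e^(3t).
Since L{sin(6t)} = 6/(s^2 + 36), the inverse is e^(3*t)*sin(6*t).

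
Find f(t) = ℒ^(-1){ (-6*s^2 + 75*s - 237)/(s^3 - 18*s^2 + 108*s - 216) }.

f(t) = -3*t^2*exp(6*t)/2 + 3*t*exp(6*t) - 6*exp(6*t)

Factor the denominator: s^3 - 18*s^2 + 108*s - 216 = (s - 6)^3.
Partial fraction decomposition gives [-6/(s - 6)] + [3/(s - 6)^2] + [-3/(s - 6)^3].
Invert each term: -6/(s - 6) ↔ -6e^(6t); 3/(s - 6)^2 ↔ 3t·e^(6t); -3/(s - 6)^3 ↔ (-3/2)t^2·e^(6t).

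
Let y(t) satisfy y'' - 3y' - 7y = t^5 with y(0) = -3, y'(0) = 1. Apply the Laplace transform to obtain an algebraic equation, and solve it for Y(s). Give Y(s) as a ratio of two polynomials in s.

Y(s) = (-3*s^7 + 10*s^6 + 120)/(s^8 - 3*s^7 - 7*s^6)

Take the Laplace transform of both sides.
With L{y''} = s^2 Y - s·y(0) - y'(0) and L{y'} = sY - y(0), with y(0) = -3, y'(0) = 1: the LHS transforms to (s^2 - 3*s - 7)Y - (-3*s + 10).
The right side is L{t^5} = 120/s^6.
So (s^2 - 3*s - 7)Y = 120/s^6 + (-3*s + 10).
Divide through and combine into a single rational function.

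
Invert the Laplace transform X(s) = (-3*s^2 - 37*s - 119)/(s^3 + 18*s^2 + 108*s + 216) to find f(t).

f(t) = -5*t^2*exp(-6*t)/2 - t*exp(-6*t) - 3*exp(-6*t)

Factor the denominator: s^3 + 18*s^2 + 108*s + 216 = (s + 6)^3.
Partial fraction decomposition gives [-3/(s + 6)] + [-1/(s + 6)^2] + [-5/(s + 6)^3].
Invert each term: -3/(s + 6) ↔ -3e^(-6t); -1/(s + 6)^2 ↔ -t·e^(-6t); -5/(s + 6)^3 ↔ (-5/2)t^2·e^(-6t).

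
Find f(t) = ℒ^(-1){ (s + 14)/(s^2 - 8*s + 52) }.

f(t) = 3*exp(4*t)*sin(6*t) + exp(4*t)*cos(6*t)

Complete the square in the denominator: s^2 - 8*s + 52 = (s - 4)^2 + 6^2.
Split the numerator to match: s + 14 = 1·(s - 4) + 3·6.
Invert each term: 1·(s - 4)/((s - 4)^2 + 36) ↔ e^(4t)cos(6t); 3·6/((s - 4)^2 + 36) ↔ 3e^(4t)sin(6t).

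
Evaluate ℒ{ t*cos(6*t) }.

L{cos(6t)} = s/(s^2 + 36).
Then apply L{t·g(t)} = -d/ds[G(s)] with G(s) = s/(s^2 + 36):
differentiating 1 time and applying the sign gives (s - 6)*(s + 6)/(s^2 + 36)^2.

(s - 6)*(s + 6)/(s^2 + 36)^2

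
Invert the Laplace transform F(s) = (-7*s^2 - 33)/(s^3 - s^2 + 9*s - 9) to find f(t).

f(t) = -4*exp(t) - sin(3*t) - 3*cos(3*t)

Factor the denominator: s^3 - s^2 + 9*s - 9 = (s - 1)*(s^2 + 9).
Partial fraction decomposition gives [-4/(s - 1)] + [-3*s/(s^2 + 9)] + [-3/(s^2 + 9)].
Invert each term: -4/(s - 1) ↔ -4e^(t); -3·s/(s^2 + 9) ↔ -3cos(3t); -1·3/(s^2 + 9) ↔ -sin(3t).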